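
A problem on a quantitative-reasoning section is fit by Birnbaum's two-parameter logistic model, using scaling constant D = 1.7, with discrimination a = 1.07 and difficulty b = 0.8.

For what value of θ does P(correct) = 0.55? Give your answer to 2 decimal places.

0.91

P(θ) = 1 / (1 + exp(−D·a(θ − b)))
logit = ln(0.5500/0.4500) = 0.2007
θ = b + logit/(1.7·a) = 0.8 + 0.2007/1.8190 = 0.9103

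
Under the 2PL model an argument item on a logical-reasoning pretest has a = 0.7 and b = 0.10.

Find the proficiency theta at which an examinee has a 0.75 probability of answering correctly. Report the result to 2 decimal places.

1.67

P(theta) = 1 / (1 + exp(−a(theta − b)))
logit = ln(0.7500/0.2500) = 1.0986
theta = b + logit/(a) = 0.10 + 1.0986/0.7000 = 1.6694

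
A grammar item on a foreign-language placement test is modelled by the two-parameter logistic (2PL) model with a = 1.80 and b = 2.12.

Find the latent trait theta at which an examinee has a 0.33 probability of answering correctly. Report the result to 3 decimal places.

P(theta) = 1 / (1 + exp(−a(theta − b)))
logit = ln(0.3300/0.6700) = -0.7082
theta = b + logit/(a) = 2.12 + (-0.7082)/1.8000 = 1.7266

1.727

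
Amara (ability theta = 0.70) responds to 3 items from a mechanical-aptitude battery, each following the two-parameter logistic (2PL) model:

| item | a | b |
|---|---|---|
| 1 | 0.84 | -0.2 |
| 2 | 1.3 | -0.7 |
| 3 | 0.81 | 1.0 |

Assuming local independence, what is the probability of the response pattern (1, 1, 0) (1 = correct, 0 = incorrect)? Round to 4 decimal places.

P(theta) = 1 / (1 + exp(−a(theta − b)))
P_1 = 1/(1+e^{-0.7560}) = 0.6805
P_2 = 1/(1+e^{-1.8200}) = 0.8606
P_3 = 1/(1+e^{0.2430}) = 0.4395
L = P_1 × P_2 × (1−P_3) = 0.6805 × 0.8606 × 0.5605 = 0.32820

0.3282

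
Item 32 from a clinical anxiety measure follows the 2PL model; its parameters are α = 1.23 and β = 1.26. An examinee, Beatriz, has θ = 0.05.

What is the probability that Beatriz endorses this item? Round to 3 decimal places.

P(θ) = 1 / (1 + exp(−α(θ − β)))
Exponent: 1.23 × (0.05 − 1.26) = -1.4883
1/(1 + e^{1.4883}) = 0.1842

0.184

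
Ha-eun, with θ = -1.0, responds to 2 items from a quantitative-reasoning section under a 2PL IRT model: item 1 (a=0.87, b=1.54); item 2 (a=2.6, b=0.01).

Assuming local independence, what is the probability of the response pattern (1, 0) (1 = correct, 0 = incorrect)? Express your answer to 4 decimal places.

0.0922

P(θ) = 1 / (1 + exp(−a(θ − b)))
P_1 = 1/(1+e^{2.2098}) = 0.0989
P_2 = 1/(1+e^{2.6260}) = 0.0675
L = P_1 × (1−P_2) = 0.0989 × 0.9325 = 0.09220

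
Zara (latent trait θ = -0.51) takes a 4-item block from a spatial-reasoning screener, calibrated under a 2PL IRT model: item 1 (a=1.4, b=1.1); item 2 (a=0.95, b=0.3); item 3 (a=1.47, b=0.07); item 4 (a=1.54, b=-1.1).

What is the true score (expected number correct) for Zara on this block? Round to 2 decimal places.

P(θ) = 1 / (1 + exp(−a(θ − b)))
P_1 = 1/(1+e^{2.2540}) = 0.0950
P_2 = 1/(1+e^{0.7695}) = 0.3166
P_3 = 1/(1+e^{0.8526}) = 0.2989
P_4 = 1/(1+e^{-0.9086}) = 0.7127
E[score] = 0.0950 + 0.3166 + 0.2989 + 0.7127 = 1.4232

1.42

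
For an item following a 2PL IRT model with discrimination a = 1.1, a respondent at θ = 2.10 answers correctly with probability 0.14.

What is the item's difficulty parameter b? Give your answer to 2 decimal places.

3.75

P(θ) = 1 / (1 + exp(−a(θ − b)))
logit(0.14) = ln(0.14/0.86) = -1.8153
b = θ − logit/(a) = 2.10 − (-1.8153)/1.1000 = 3.7503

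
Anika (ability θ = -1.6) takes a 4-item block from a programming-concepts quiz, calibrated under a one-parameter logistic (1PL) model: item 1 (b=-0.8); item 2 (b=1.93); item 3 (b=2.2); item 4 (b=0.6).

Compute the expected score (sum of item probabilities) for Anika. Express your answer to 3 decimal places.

0.460

P(θ) = 1 / (1 + exp(−(θ − b)))
P_1 = 1/(1+e^{0.8000}) = 0.3100
P_2 = 1/(1+e^{3.5300}) = 0.0285
P_3 = 1/(1+e^{3.8000}) = 0.0219
P_4 = 1/(1+e^{2.2000}) = 0.0998
E[score] = 0.3100 + 0.0285 + 0.0219 + 0.0998 = 0.4601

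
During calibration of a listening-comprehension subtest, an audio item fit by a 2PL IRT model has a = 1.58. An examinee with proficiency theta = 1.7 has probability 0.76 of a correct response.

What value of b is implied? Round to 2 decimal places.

P(theta) = 1 / (1 + exp(−a(theta − b)))
logit(0.76) = ln(0.76/0.24) = 1.1527
b = theta − logit/(a) = 1.7 − 1.1527/1.5800 = 0.9705

0.97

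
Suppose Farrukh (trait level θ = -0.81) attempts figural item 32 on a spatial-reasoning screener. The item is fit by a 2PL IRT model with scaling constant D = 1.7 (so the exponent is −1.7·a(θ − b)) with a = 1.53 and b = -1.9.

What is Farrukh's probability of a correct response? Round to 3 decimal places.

P(θ) = 1 / (1 + exp(−D·a(θ − b)))
Exponent: 1.7 × 1.53 × (-0.81 − (-1.9)) = 2.8351
1/(1 + e^{-2.8351}) = 0.9445
P = 0.9445

0.945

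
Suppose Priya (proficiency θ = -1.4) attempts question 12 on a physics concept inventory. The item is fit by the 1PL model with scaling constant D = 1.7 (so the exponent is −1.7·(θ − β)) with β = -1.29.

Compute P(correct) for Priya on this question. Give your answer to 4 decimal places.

P(θ) = 1 / (1 + exp(−D·(θ − β)))
Exponent: 1.7 × (-1.4 − (-1.29)) = -0.1870
1/(1 + e^{0.1870}) = 0.4534
P = 0.4534

0.4534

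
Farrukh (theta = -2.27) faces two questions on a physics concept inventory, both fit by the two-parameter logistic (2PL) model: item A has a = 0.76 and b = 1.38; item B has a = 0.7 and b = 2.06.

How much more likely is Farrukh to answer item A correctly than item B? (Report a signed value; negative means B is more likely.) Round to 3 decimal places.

P(theta) = 1 / (1 + exp(−a(theta − b)))
P_A = 0.0587
P_B = 0.0460
P_A − P_B = 0.0127

0.013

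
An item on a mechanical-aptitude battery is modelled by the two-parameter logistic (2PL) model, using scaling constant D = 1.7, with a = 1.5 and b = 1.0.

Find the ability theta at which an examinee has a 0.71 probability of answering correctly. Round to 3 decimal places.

1.351

P(theta) = 1 / (1 + exp(−D·a(theta − b)))
logit = ln(0.7100/0.2900) = 0.8954
theta = b + logit/(1.7·a) = 1.0 + 0.8954/2.5500 = 1.3511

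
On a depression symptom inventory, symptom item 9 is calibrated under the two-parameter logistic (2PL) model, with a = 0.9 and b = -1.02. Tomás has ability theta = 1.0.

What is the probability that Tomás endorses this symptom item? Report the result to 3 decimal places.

P(theta) = 1 / (1 + exp(−a(theta − b)))
Exponent: 0.9 × (1.0 − (-1.02)) = 1.8180
1/(1 + e^{-1.8180}) = 0.8603

0.860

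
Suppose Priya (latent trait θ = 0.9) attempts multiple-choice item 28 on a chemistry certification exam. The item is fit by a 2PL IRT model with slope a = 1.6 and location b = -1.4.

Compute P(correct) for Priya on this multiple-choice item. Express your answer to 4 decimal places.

0.9754

P(θ) = 1 / (1 + exp(−a(θ − b)))
Exponent: 1.6 × (0.9 − (-1.4)) = 3.6800
1/(1 + e^{-3.6800}) = 0.9754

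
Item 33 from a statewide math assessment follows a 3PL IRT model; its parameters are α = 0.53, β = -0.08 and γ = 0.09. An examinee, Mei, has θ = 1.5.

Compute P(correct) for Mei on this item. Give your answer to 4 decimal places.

0.7251

P(θ) = γ + (1 − γ) · 1 / (1 + exp(−α(θ − β)))
Exponent: 0.53 × (1.5 − (-0.08)) = 0.8374
1/(1 + e^{-0.8374}) = 0.6979
P = 0.09 + 0.91 × 0.6979 = 0.7251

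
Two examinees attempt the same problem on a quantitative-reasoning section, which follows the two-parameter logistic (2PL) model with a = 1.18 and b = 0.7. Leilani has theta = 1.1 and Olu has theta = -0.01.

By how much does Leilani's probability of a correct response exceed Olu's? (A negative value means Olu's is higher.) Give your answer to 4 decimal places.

0.3139

P(theta) = 1 / (1 + exp(−a(theta − b)))
P(Leilani) = 0.6159  [exponent 0.4720]
P(Olu) = 0.3020  [exponent -0.8378]
Difference = 0.6159 − 0.3020 = 0.3139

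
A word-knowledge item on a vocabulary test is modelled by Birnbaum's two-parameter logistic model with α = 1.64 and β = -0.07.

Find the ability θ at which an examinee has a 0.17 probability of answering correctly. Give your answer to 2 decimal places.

-1.04

P(θ) = 1 / (1 + exp(−α(θ − β)))
logit = ln(0.1700/0.8300) = -1.5856
θ = β + logit/(α) = -0.07 + (-1.5856)/1.6400 = -1.0368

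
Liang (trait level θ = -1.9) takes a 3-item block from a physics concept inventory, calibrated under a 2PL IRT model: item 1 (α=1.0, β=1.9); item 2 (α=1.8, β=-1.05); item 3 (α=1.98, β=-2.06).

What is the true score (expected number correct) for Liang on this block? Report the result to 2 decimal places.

P(θ) = 1 / (1 + exp(−α(θ − β)))
P_1 = 1/(1+e^{3.8000}) = 0.0219
P_2 = 1/(1+e^{1.5300}) = 0.1780
P_3 = 1/(1+e^{-0.3168}) = 0.5785
E[score] = 0.0219 + 0.1780 + 0.5785 = 0.7784

0.78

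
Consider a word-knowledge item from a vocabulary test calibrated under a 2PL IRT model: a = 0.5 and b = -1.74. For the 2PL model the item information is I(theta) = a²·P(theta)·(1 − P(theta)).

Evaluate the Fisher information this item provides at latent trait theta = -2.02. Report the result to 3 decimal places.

P = 1/(1+e^{0.1400}) = 0.4651
P(1−P) = 0.4651 × 0.5349 = 0.2488
I = a² × P(1−P) = 0.5² × 0.2488 = 0.06219

0.062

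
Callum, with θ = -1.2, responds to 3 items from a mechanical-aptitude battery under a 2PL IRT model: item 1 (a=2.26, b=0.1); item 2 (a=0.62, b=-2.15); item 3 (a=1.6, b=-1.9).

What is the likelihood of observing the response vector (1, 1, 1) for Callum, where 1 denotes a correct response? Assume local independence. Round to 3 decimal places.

0.024

P(θ) = 1 / (1 + exp(−a(θ − b)))
P_1 = 1/(1+e^{2.9380}) = 0.0503
P_2 = 1/(1+e^{-0.5890}) = 0.6431
P_3 = 1/(1+e^{-1.1200}) = 0.7540
L = P_1 × P_2 × P_3 = 0.0503 × 0.6431 × 0.7540 = 0.02439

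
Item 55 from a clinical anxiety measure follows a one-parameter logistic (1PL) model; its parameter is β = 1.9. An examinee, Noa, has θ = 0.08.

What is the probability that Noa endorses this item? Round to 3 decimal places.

P(θ) = 1 / (1 + exp(−(θ − β)))
Exponent: (0.08 − 1.9) = -1.8200
1/(1 + e^{1.8200}) = 0.1394
P = 0.1394

0.139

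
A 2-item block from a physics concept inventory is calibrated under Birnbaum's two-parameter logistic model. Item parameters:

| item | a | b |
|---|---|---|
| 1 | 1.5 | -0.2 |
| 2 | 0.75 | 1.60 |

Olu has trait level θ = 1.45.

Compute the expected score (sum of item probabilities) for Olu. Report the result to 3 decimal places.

P(θ) = 1 / (1 + exp(−a(θ − b)))
P_1 = 1/(1+e^{-2.4750}) = 0.9224
P_2 = 1/(1+e^{0.1125}) = 0.4719
E[score] = 0.9224 + 0.4719 = 1.3943

1.394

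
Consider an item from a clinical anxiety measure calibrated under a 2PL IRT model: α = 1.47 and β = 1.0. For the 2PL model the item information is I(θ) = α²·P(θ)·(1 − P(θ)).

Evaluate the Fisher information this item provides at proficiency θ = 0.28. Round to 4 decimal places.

0.4133

P = 1/(1+e^{1.0584}) = 0.2576
P(1−P) = 0.2576 × 0.7424 = 0.1912
I = α² × P(1−P) = 1.47² × 0.1912 = 0.41327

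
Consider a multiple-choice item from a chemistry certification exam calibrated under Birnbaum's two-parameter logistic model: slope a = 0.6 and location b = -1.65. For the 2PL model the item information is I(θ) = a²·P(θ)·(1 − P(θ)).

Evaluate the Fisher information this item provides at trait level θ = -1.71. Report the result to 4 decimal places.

P = 1/(1+e^{0.0360}) = 0.4910
P(1−P) = 0.4910 × 0.5090 = 0.2499
I = a² × P(1−P) = 0.6² × 0.2499 = 0.08997

0.0900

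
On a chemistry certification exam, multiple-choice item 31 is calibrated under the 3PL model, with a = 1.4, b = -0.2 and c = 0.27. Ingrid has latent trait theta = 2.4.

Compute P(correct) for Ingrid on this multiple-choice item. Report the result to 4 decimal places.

P(theta) = c + (1 − c) · 1 / (1 + exp(−a(theta − b)))
Exponent: 1.4 × (2.4 − (-0.2)) = 3.6400
1/(1 + e^{-3.6400}) = 0.9744
P = 0.27 + 0.73 × 0.9744 = 0.9813

0.9813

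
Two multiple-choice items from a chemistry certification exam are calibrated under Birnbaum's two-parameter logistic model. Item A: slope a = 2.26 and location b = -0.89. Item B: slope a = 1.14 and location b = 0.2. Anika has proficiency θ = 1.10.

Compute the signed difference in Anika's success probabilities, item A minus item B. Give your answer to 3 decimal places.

P(θ) = 1 / (1 + exp(−a(θ − b)))
P_A = 0.9890
P_B = 0.7361
P_A − P_B = 0.2528

0.253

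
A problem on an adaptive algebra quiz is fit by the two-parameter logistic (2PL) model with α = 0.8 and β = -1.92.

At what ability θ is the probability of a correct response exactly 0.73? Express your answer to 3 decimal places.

P(θ) = 1 / (1 + exp(−α(θ − β)))
logit = ln(0.7300/0.2700) = 0.9946
θ = β + logit/(α) = -1.92 + 0.9946/0.8000 = -0.6767

-0.677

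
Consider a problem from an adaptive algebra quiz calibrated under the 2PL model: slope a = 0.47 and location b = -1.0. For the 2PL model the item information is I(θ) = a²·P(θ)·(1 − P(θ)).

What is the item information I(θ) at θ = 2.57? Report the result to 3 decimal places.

P = 1/(1+e^{-1.6779}) = 0.8426
P(1−P) = 0.8426 × 0.1574 = 0.1326
I = a² × P(1−P) = 0.47² × 0.1326 = 0.02929

0.029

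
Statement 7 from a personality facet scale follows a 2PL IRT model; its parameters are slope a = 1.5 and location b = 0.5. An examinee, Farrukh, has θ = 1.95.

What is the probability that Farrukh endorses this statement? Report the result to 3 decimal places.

0.898

P(θ) = 1 / (1 + exp(−a(θ − b)))
Exponent: 1.5 × (1.95 − 0.5) = 2.1750
1/(1 + e^{-2.1750}) = 0.8980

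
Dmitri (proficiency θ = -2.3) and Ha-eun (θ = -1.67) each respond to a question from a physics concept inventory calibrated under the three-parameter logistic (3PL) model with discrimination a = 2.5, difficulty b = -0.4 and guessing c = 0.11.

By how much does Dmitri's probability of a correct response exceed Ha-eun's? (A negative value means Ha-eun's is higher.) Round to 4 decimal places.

P(θ) = c + (1 − c) · 1 / (1 + exp(−a(θ − b)))
P(Dmitri) = 0.1176  [exponent -4.7500]
P(Ha-eun) = 0.1457  [exponent -3.1750]
Difference = 0.1176 − 0.1457 = -0.0281

-0.0281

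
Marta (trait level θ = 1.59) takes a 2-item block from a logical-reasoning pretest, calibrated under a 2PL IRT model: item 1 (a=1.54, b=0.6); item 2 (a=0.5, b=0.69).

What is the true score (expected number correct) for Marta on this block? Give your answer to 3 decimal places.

P(θ) = 1 / (1 + exp(−a(θ − b)))
P_1 = 1/(1+e^{-1.5246}) = 0.8212
P_2 = 1/(1+e^{-0.4500}) = 0.6106
E[score] = 0.8212 + 0.6106 = 1.4319

1.432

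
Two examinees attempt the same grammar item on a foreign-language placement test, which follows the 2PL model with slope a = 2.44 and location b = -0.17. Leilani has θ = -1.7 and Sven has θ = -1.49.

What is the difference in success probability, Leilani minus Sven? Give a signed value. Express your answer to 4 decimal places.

-0.0150

P(θ) = 1 / (1 + exp(−a(θ − b)))
P(Leilani) = 0.0234  [exponent -3.7332]
P(Sven) = 0.0384  [exponent -3.2208]
Difference = 0.0234 − 0.0384 = -0.0150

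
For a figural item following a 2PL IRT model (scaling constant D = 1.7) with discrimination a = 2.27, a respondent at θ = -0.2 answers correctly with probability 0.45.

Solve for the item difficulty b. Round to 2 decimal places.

P(θ) = 1 / (1 + exp(−D·a(θ − b)))
logit(0.45) = ln(0.45/0.55) = -0.2007
b = θ − logit/(1.7·a) = -0.2 − (-0.2007)/3.8590 = -0.1480

-0.15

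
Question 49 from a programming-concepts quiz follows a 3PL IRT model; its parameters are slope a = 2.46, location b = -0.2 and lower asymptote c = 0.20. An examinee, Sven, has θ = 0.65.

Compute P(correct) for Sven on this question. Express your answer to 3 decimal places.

0.912

P(θ) = c + (1 − c) · 1 / (1 + exp(−a(θ − b)))
Exponent: 2.46 × (0.65 − (-0.2)) = 2.0910
1/(1 + e^{-2.0910}) = 0.8900
P = 0.20 + 0.80 × 0.8900 = 0.9120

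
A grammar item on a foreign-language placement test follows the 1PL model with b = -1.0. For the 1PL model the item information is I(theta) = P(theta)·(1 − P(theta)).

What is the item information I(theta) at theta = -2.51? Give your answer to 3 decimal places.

0.148

P = 1/(1+e^{1.5100}) = 0.1809
P(1−P) = 0.1809 × 0.8191 = 0.1482
I = P(1−P) = 0.14820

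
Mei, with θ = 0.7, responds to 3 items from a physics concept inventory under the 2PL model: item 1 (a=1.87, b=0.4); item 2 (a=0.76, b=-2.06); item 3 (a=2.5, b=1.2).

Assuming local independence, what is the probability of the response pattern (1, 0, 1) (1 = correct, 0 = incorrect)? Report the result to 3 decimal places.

P(θ) = 1 / (1 + exp(−a(θ − b)))
P_1 = 1/(1+e^{-0.5610}) = 0.6367
P_2 = 1/(1+e^{-2.0976}) = 0.8907
P_3 = 1/(1+e^{1.2500}) = 0.2227
L = P_1 × (1−P_2) × P_3 = 0.6367 × 0.1093 × 0.2227 = 0.01550

0.016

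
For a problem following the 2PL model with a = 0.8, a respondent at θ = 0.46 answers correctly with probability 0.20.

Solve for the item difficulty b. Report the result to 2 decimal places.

2.19

P(θ) = 1 / (1 + exp(−a(θ − b)))
logit(0.20) = ln(0.20/0.80) = -1.3863
b = θ − logit/(a) = 0.46 − (-1.3863)/0.8000 = 2.1929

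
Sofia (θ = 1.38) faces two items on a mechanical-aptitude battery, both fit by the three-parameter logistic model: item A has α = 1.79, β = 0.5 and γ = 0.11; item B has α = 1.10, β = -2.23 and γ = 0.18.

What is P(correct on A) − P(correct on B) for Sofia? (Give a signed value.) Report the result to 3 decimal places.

-0.137

P(θ) = γ + (1 − γ) · 1 / (1 + exp(−α(θ − β)))
P_A = 0.8474
P_B = 0.9848
P_A − P_B = -0.1374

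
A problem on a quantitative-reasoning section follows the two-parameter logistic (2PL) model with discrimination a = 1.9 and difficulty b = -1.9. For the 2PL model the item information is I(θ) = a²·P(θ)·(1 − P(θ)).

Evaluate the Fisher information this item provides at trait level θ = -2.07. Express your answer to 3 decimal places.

P = 1/(1+e^{0.3230}) = 0.4199
P(1−P) = 0.4199 × 0.5801 = 0.2436
I = a² × P(1−P) = 1.9² × 0.2436 = 0.87936

0.879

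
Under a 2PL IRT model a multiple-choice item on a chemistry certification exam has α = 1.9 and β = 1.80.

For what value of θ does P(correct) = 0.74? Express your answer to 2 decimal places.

P(θ) = 1 / (1 + exp(−α(θ − β)))
logit = ln(0.7400/0.2600) = 1.0460
θ = β + logit/(α) = 1.80 + 1.0460/1.9000 = 2.3505

2.35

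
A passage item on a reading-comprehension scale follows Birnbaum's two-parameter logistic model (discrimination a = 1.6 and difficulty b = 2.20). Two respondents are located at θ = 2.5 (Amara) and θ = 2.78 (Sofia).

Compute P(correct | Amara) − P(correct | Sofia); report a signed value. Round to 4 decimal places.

P(θ) = 1 / (1 + exp(−a(θ − b)))
P(Amara) = 0.6177  [exponent 0.4800]
P(Sofia) = 0.7167  [exponent 0.9280]
Difference = 0.6177 − 0.7167 = -0.0989

-0.0989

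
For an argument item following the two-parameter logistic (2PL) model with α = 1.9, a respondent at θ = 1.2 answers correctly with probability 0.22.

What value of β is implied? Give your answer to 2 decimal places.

P(θ) = 1 / (1 + exp(−α(θ − β)))
logit(0.22) = ln(0.22/0.78) = -1.2657
β = θ − logit/(α) = 1.2 − (-1.2657)/1.9000 = 1.8661

1.87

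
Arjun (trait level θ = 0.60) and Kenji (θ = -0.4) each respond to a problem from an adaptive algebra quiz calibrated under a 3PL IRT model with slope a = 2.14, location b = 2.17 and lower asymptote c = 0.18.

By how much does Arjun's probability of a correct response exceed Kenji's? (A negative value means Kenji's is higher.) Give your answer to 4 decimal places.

P(θ) = c + (1 − c) · 1 / (1 + exp(−a(θ − b)))
P(Arjun) = 0.2075  [exponent -3.3598]
P(Kenji) = 0.1833  [exponent -5.4998]
Difference = 0.2075 − 0.1833 = 0.0242

0.0242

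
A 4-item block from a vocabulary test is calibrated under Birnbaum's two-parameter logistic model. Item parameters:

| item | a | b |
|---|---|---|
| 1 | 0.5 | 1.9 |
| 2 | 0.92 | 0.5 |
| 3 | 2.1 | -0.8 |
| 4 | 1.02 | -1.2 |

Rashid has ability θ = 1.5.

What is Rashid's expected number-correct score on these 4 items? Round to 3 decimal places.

3.097

P(θ) = 1 / (1 + exp(−a(θ − b)))
P_1 = 1/(1+e^{0.2000}) = 0.4502
P_2 = 1/(1+e^{-0.9200}) = 0.7150
P_3 = 1/(1+e^{-4.8300}) = 0.9921
P_4 = 1/(1+e^{-2.7540}) = 0.9401
E[score] = 0.4502 + 0.7150 + 0.9921 + 0.9401 = 3.0974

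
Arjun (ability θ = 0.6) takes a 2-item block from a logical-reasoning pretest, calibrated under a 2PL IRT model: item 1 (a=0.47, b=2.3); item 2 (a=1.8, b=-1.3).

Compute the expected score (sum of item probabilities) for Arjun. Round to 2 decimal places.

1.28

P(θ) = 1 / (1 + exp(−a(θ − b)))
P_1 = 1/(1+e^{0.7990}) = 0.3102
P_2 = 1/(1+e^{-3.4200}) = 0.9683
E[score] = 0.3102 + 0.9683 = 1.2786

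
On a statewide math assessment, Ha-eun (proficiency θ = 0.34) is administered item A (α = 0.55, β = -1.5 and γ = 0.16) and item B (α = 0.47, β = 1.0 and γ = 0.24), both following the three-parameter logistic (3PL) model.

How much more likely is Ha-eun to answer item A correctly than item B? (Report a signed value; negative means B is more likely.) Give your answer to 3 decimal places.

0.215

P(θ) = γ + (1 − γ) · 1 / (1 + exp(−α(θ − β)))
P_A = 0.7761
P_B = 0.5615
P_A − P_B = 0.2145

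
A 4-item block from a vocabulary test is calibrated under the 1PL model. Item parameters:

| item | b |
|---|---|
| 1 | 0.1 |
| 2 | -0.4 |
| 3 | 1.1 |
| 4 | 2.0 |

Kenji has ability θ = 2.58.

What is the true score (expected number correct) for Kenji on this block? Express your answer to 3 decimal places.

3.330

P(θ) = 1 / (1 + exp(−(θ − b)))
P_1 = 1/(1+e^{-2.4800}) = 0.9227
P_2 = 1/(1+e^{-2.9800}) = 0.9517
P_3 = 1/(1+e^{-1.4800}) = 0.8146
P_4 = 1/(1+e^{-0.5800}) = 0.6411
E[score] = 0.9227 + 0.9517 + 0.8146 + 0.6411 = 3.3300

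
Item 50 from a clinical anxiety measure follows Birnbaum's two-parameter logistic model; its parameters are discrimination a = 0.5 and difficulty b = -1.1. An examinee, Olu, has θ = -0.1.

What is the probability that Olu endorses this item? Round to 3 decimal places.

P(θ) = 1 / (1 + exp(−a(θ − b)))
Exponent: 0.5 × (-0.1 − (-1.1)) = 0.5000
1/(1 + e^{-0.5000}) = 0.6225

0.622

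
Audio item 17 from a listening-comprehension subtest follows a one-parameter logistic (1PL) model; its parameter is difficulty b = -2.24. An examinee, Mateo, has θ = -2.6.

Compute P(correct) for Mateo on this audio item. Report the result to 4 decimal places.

0.4110

P(θ) = 1 / (1 + exp(−(θ − b)))
Exponent: (-2.6 − (-2.24)) = -0.3600
1/(1 + e^{0.3600}) = 0.4110
P = 0.4110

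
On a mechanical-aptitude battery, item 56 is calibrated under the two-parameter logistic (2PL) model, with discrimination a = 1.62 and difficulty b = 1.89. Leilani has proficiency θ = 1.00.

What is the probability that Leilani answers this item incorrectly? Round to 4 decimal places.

0.8087

P(θ) = 1 / (1 + exp(−a(θ − b)))
Exponent: 1.62 × (1.00 − 1.89) = -1.4418
1/(1 + e^{1.4418}) = 0.1913
P(incorrect) = 1 − 0.1913 = 0.8087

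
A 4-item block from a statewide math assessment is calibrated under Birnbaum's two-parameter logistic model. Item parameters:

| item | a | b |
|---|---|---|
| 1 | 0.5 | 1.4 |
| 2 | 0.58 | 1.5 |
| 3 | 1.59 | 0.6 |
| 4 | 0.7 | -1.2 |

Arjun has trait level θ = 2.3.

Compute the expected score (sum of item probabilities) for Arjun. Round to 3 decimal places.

P(θ) = 1 / (1 + exp(−a(θ − b)))
P_1 = 1/(1+e^{-0.4500}) = 0.6106
P_2 = 1/(1+e^{-0.4640}) = 0.6140
P_3 = 1/(1+e^{-2.7030}) = 0.9372
P_4 = 1/(1+e^{-2.4500}) = 0.9206
E[score] = 0.6106 + 0.6140 + 0.9372 + 0.9206 = 3.0824

3.082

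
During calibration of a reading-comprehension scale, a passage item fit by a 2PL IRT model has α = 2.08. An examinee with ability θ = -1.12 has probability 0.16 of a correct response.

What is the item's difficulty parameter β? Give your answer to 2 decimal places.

P(θ) = 1 / (1 + exp(−α(θ − β)))
logit(0.16) = ln(0.16/0.84) = -1.6582
β = θ − logit/(α) = -1.12 − (-1.6582)/2.0800 = -0.3228

-0.32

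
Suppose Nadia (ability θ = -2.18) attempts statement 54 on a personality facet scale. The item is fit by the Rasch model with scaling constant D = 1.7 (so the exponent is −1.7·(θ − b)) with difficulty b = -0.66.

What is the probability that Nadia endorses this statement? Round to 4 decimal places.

P(θ) = 1 / (1 + exp(−D·(θ − b)))
Exponent: 1.7 × (-2.18 − (-0.66)) = -2.5840
1/(1 + e^{2.5840}) = 0.0702
P = 0.0702

0.0702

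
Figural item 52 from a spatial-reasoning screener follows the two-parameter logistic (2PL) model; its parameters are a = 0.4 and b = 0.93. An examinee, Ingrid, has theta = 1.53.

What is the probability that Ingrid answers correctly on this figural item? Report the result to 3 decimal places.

0.560

P(theta) = 1 / (1 + exp(−a(theta − b)))
Exponent: 0.4 × (1.53 − 0.93) = 0.2400
1/(1 + e^{-0.2400}) = 0.5597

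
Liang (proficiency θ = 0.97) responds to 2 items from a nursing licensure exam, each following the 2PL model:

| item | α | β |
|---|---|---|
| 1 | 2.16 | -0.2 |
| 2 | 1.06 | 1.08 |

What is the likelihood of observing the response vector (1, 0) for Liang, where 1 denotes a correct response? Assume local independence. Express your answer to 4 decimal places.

0.4900

P(θ) = 1 / (1 + exp(−α(θ − β)))
P_1 = 1/(1+e^{-2.5272}) = 0.9260
P_2 = 1/(1+e^{0.1166}) = 0.4709
L = P_1 × (1−P_2) = 0.9260 × 0.5291 = 0.48998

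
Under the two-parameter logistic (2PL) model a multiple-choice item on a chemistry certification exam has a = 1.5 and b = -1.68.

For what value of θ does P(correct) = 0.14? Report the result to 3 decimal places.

-2.890

P(θ) = 1 / (1 + exp(−a(θ − b)))
logit = ln(0.1400/0.8600) = -1.8153
θ = b + logit/(a) = -1.68 + (-1.8153)/1.5000 = -2.8902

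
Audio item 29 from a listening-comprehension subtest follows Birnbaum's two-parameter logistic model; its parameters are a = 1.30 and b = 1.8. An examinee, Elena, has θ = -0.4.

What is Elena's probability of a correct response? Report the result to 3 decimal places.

P(θ) = 1 / (1 + exp(−a(θ − b)))
Exponent: 1.30 × (-0.4 − 1.8) = -2.8600
1/(1 + e^{2.8600}) = 0.0542

0.054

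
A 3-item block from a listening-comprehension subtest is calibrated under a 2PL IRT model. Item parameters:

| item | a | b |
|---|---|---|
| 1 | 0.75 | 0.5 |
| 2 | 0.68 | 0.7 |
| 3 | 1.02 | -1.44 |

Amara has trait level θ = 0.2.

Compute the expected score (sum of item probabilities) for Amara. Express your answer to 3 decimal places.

P(θ) = 1 / (1 + exp(−a(θ − b)))
P_1 = 1/(1+e^{0.2250}) = 0.4440
P_2 = 1/(1+e^{0.3400}) = 0.4158
P_3 = 1/(1+e^{-1.6728}) = 0.8419
E[score] = 0.4440 + 0.4158 + 0.8419 = 1.7017

1.702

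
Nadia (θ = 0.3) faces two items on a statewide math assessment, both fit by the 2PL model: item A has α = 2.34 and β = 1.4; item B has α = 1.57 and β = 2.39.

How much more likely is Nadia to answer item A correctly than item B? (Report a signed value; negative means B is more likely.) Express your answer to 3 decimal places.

P(θ) = 1 / (1 + exp(−α(θ − β)))
P_A = 0.0708
P_B = 0.0362
P_A − P_B = 0.0346

0.035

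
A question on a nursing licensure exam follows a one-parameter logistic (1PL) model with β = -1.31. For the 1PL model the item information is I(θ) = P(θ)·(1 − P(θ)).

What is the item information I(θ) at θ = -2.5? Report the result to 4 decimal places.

0.1788

P = 1/(1+e^{1.1900}) = 0.2333
P(1−P) = 0.2333 × 0.7667 = 0.1788
I = P(1−P) = 0.17885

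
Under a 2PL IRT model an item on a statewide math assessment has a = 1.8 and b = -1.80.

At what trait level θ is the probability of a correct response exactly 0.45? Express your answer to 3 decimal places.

P(θ) = 1 / (1 + exp(−a(θ − b)))
logit = ln(0.4500/0.5500) = -0.2007
θ = b + logit/(a) = -1.80 + (-0.2007)/1.8000 = -1.9115

-1.911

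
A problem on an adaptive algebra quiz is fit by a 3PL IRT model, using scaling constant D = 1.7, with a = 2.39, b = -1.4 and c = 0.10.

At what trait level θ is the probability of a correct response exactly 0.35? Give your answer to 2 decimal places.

P(θ) = c + (1 − c) · 1 / (1 + exp(−D·a(θ − b)))
Remove guessing floor: (0.35 − 0.10)/(1 − 0.10) = 0.2778
logit = ln(0.2778/0.7222) = -0.9555
θ = b + logit/(1.7·a) = -1.4 + (-0.9555)/4.0630 = -1.6352

-1.64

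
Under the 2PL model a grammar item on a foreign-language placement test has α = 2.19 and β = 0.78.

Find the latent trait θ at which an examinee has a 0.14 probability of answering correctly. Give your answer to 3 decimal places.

P(θ) = 1 / (1 + exp(−α(θ − β)))
logit = ln(0.1400/0.8600) = -1.8153
θ = β + logit/(α) = 0.78 + (-1.8153)/2.1900 = -0.0489

-0.049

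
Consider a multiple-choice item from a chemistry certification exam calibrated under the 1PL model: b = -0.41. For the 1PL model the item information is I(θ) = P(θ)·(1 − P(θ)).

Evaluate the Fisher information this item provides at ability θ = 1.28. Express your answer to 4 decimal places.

0.1315

P = 1/(1+e^{-1.6900}) = 0.8442
P(1−P) = 0.8442 × 0.1558 = 0.1315
I = P(1−P) = 0.13151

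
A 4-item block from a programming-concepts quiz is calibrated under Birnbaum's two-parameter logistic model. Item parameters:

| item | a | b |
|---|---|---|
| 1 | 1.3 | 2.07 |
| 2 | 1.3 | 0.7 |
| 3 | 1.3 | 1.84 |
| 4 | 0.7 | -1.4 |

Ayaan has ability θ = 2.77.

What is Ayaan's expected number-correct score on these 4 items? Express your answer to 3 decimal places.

P(θ) = 1 / (1 + exp(−a(θ − b)))
P_1 = 1/(1+e^{-0.9100}) = 0.7130
P_2 = 1/(1+e^{-2.6910}) = 0.9365
P_3 = 1/(1+e^{-1.2090}) = 0.7701
P_4 = 1/(1+e^{-2.9190}) = 0.9488
E[score] = 0.7130 + 0.9365 + 0.7701 + 0.9488 = 3.3684

3.368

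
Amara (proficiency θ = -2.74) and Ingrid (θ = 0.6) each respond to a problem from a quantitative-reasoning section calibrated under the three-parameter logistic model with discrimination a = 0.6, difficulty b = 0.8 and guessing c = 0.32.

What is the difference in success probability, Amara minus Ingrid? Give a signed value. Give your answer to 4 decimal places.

-0.2470

P(θ) = c + (1 − c) · 1 / (1 + exp(−a(θ − b)))
P(Amara) = 0.3926  [exponent -2.1240]
P(Ingrid) = 0.6396  [exponent -0.1200]
Difference = 0.3926 − 0.6396 = -0.2470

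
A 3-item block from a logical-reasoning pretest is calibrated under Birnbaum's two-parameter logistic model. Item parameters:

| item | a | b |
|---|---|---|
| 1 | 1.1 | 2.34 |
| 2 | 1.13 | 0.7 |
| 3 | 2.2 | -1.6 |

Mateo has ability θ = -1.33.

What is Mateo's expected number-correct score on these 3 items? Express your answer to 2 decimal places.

P(θ) = 1 / (1 + exp(−a(θ − b)))
P_1 = 1/(1+e^{4.0370}) = 0.0173
P_2 = 1/(1+e^{2.2939}) = 0.0916
P_3 = 1/(1+e^{-0.5940}) = 0.6443
E[score] = 0.0173 + 0.0916 + 0.6443 = 0.7533

0.75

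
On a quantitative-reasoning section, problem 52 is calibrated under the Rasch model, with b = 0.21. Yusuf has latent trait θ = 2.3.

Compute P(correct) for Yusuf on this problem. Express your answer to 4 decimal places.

P(θ) = 1 / (1 + exp(−(θ − b)))
Exponent: (2.3 − 0.21) = 2.0900
1/(1 + e^{-2.0900}) = 0.8899
P = 0.8899

0.8899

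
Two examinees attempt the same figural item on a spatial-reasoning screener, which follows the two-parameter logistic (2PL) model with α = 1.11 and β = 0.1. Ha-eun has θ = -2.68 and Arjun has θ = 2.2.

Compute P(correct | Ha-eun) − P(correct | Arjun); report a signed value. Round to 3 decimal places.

-0.868

P(θ) = 1 / (1 + exp(−α(θ − β)))
P(Ha-eun) = 0.0437  [exponent -3.0858]
P(Arjun) = 0.9114  [exponent 2.3310]
Difference = 0.0437 − 0.9114 = -0.8677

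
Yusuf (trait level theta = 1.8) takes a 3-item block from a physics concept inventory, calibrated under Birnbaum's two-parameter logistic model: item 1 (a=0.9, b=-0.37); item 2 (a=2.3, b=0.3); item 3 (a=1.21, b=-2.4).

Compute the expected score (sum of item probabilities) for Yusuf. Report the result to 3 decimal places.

2.839

P(theta) = 1 / (1 + exp(−a(theta − b)))
P_1 = 1/(1+e^{-1.9530}) = 0.8758
P_2 = 1/(1+e^{-3.4500}) = 0.9692
P_3 = 1/(1+e^{-5.0820}) = 0.9938
E[score] = 0.8758 + 0.9692 + 0.9938 = 2.8388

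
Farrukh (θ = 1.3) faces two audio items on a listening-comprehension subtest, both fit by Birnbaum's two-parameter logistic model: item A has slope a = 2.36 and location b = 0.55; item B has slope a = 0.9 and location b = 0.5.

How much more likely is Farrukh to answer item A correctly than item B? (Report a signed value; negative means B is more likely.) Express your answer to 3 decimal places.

P(θ) = 1 / (1 + exp(−a(θ − b)))
P_A = 0.8545
P_B = 0.6726
P_A − P_B = 0.1819

0.182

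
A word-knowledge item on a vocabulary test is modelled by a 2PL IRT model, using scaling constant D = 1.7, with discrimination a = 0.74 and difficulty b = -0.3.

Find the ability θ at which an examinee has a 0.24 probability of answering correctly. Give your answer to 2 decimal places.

-1.22

P(θ) = 1 / (1 + exp(−D·a(θ − b)))
logit = ln(0.2400/0.7600) = -1.1527
θ = b + logit/(1.7·a) = -0.3 + (-1.1527)/1.2580 = -1.2163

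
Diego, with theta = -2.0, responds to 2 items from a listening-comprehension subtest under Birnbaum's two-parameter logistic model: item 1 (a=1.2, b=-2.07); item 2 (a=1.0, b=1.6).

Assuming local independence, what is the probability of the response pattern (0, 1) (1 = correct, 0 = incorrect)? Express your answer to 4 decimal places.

P(theta) = 1 / (1 + exp(−a(theta − b)))
P_1 = 1/(1+e^{-0.0840}) = 0.5210
P_2 = 1/(1+e^{3.6000}) = 0.0266
L = (1−P_1) × P_2 = 0.4790 × 0.0266 = 0.01274

0.0127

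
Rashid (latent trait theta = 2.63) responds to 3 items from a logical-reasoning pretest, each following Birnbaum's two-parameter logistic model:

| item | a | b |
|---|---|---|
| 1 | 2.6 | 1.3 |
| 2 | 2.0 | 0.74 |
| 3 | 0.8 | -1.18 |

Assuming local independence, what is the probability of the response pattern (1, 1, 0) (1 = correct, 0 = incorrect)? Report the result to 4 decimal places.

P(theta) = 1 / (1 + exp(−a(theta − b)))
P_1 = 1/(1+e^{-3.4580}) = 0.9695
P_2 = 1/(1+e^{-3.7800}) = 0.9777
P_3 = 1/(1+e^{-3.0480}) = 0.9547
L = P_1 × P_2 × (1−P_3) = 0.9695 × 0.9777 × 0.0453 = 0.04294

0.0429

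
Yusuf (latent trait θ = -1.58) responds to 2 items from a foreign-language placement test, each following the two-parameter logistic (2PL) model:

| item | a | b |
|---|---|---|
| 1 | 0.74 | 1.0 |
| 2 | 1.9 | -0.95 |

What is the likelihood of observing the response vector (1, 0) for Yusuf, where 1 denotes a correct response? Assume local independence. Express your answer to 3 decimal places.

P(θ) = 1 / (1 + exp(−a(θ − b)))
P_1 = 1/(1+e^{1.9092}) = 0.1291
P_2 = 1/(1+e^{1.1970}) = 0.2320
L = P_1 × (1−P_2) = 0.1291 × 0.7680 = 0.09913

0.099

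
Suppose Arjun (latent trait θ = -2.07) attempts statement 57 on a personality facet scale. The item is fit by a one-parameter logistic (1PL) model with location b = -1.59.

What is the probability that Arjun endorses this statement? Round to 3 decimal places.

0.382

P(θ) = 1 / (1 + exp(−(θ − b)))
Exponent: (-2.07 − (-1.59)) = -0.4800
1/(1 + e^{0.4800}) = 0.3823
P = 0.3823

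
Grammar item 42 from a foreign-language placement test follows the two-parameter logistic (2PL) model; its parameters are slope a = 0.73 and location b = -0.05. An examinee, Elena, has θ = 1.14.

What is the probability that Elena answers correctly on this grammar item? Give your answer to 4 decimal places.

0.7045

P(θ) = 1 / (1 + exp(−a(θ − b)))
Exponent: 0.73 × (1.14 − (-0.05)) = 0.8687
1/(1 + e^{-0.8687}) = 0.7045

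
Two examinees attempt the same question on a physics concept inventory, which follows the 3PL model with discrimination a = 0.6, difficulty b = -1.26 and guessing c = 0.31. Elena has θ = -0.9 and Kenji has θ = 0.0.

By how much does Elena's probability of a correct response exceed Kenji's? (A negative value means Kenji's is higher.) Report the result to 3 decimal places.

-0.087

P(θ) = c + (1 − c) · 1 / (1 + exp(−a(θ − b)))
P(Elena) = 0.6921  [exponent 0.2160]
P(Kenji) = 0.7795  [exponent 0.7560]
Difference = 0.6921 − 0.7795 = -0.0874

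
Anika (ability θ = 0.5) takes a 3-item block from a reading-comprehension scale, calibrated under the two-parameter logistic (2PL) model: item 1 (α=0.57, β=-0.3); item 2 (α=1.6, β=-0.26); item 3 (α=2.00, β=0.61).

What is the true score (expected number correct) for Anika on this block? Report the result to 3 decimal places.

P(θ) = 1 / (1 + exp(−α(θ − β)))
P_1 = 1/(1+e^{-0.4560}) = 0.6121
P_2 = 1/(1+e^{-1.2160}) = 0.7714
P_3 = 1/(1+e^{0.2200}) = 0.4452
E[score] = 0.6121 + 0.7714 + 0.4452 = 1.8286

1.829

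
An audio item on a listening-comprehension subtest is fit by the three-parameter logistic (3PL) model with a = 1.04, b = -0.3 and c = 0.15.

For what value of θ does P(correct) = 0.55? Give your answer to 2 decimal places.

-0.41

P(θ) = c + (1 − c) · 1 / (1 + exp(−a(θ − b)))
Remove guessing floor: (0.55 − 0.15)/(1 − 0.15) = 0.4706
logit = ln(0.4706/0.5294) = -0.1178
θ = b + logit/(a) = -0.3 + (-0.1178)/1.0400 = -0.4133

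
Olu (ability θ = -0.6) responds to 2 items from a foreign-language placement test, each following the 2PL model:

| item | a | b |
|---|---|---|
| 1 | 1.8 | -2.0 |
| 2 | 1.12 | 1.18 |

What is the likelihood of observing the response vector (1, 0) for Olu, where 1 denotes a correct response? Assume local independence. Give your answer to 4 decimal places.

P(θ) = 1 / (1 + exp(−a(θ − b)))
P_1 = 1/(1+e^{-2.5200}) = 0.9255
P_2 = 1/(1+e^{1.9936}) = 0.1199
L = P_1 × (1−P_2) = 0.9255 × 0.8801 = 0.81458

0.8146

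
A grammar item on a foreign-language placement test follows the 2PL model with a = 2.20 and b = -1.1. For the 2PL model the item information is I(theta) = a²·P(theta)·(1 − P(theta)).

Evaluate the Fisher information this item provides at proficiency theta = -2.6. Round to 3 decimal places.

0.166

P = 1/(1+e^{3.3000}) = 0.0356
P(1−P) = 0.0356 × 0.9644 = 0.0343
I = a² × P(1−P) = 2.20² × 0.0343 = 0.16604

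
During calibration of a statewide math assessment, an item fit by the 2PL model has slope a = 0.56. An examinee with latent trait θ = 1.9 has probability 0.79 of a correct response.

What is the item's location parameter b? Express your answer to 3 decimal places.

-0.466

P(θ) = 1 / (1 + exp(−a(θ − b)))
logit(0.79) = ln(0.79/0.21) = 1.3249
b = θ − logit/(a) = 1.9 − 1.3249/0.5600 = -0.4659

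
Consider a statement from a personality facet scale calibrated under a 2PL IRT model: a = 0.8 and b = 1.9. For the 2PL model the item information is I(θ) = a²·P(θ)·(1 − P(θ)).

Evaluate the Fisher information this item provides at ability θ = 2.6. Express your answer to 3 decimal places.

0.148

P = 1/(1+e^{-0.5600}) = 0.6365
P(1−P) = 0.6365 × 0.3635 = 0.2314
I = a² × P(1−P) = 0.8² × 0.2314 = 0.14808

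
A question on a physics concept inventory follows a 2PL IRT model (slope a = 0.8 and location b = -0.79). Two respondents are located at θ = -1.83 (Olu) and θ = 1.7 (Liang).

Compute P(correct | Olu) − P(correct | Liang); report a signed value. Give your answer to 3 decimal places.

-0.577

P(θ) = 1 / (1 + exp(−a(θ − b)))
P(Olu) = 0.3032  [exponent -0.8320]
P(Liang) = 0.8800  [exponent 1.9920]
Difference = 0.3032 − 0.8800 = -0.5767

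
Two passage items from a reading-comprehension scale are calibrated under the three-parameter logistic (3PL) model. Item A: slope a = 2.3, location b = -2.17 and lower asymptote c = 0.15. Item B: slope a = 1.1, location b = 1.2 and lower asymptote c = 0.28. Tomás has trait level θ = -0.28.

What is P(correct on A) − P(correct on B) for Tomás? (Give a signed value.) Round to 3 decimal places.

P(θ) = c + (1 − c) · 1 / (1 + exp(−a(θ − b)))
P_A = 0.9891
P_B = 0.3982
P_A − P_B = 0.5910

0.591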